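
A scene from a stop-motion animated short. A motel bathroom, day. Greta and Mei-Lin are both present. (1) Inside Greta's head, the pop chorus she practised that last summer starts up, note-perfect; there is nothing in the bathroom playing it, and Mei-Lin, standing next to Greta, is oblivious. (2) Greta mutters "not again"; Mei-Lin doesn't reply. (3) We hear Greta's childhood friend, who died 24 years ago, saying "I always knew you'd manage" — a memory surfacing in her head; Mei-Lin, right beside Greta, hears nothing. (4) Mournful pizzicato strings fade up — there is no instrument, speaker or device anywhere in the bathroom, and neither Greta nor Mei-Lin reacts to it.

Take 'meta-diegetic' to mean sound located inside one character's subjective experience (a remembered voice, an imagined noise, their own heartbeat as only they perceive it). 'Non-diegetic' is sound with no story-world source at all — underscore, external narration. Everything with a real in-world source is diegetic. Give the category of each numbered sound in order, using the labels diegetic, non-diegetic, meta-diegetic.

meta-diegetic, diegetic, meta-diegetic, non-diegetic

Sound (1): it lives in Greta's subjectivity, not in the bathroom, so meta-diegetic.
(2) is diegetic: on-screen dialogue — Greta speaks and Mei-Lin is there to hear.
(3) is meta-diegetic: it's Greta's recollection rendered as sound; the other character can't hear it.
(4) score with no on-screen or off-screen source; it exists for the audience alone → non-diegetic.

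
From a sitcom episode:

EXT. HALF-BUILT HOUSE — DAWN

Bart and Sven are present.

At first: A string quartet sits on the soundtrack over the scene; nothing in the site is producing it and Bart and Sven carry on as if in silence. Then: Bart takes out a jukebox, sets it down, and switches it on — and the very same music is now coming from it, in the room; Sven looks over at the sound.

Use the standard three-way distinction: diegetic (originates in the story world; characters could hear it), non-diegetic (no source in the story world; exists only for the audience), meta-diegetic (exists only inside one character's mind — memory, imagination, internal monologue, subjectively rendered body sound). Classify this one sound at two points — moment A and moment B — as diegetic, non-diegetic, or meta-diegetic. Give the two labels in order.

non-diegetic, diegetic

Moment A: no in-world source exists and no character can hear it — underscore → non-diegetic.
Moment B: a jukebox is now a real source in the story world and the characters hear it → diegetic.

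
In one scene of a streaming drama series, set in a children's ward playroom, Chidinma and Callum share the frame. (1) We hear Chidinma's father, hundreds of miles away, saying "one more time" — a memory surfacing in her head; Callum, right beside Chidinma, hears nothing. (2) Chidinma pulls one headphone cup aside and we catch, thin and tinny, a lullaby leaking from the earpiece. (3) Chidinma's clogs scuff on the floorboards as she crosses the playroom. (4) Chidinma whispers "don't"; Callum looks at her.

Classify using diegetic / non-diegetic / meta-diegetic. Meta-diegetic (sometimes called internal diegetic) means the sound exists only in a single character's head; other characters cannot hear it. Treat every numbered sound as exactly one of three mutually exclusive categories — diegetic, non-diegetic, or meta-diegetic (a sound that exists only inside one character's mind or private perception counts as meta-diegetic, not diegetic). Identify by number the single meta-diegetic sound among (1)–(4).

1

(1) is meta-diegetic: a remembered line, private to Chidinma — not present in the room, not audible to Callum.
Sound (2): it's leaking from a physical pair of headphones in the scene, so diegetic.
(3) a character's body making contact with the set — an in-world sound → diegetic.
Sound (4): Chidinma is a character speaking aloud in the scene, so diegetic.
Only (1) is meta-diegetic.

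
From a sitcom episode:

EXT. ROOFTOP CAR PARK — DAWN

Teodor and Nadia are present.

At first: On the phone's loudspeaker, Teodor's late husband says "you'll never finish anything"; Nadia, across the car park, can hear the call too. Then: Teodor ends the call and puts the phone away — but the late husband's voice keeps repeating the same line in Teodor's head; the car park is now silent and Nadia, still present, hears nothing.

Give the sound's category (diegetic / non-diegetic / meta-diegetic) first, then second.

diegetic, meta-diegetic

First: the loudspeaker is an in-world source; both Teodor and Nadia hear the call → diegetic.
Second: with the phone off, the voice continues only as Teodor's private mental replay — Nadia can't hear it → meta-diegetic.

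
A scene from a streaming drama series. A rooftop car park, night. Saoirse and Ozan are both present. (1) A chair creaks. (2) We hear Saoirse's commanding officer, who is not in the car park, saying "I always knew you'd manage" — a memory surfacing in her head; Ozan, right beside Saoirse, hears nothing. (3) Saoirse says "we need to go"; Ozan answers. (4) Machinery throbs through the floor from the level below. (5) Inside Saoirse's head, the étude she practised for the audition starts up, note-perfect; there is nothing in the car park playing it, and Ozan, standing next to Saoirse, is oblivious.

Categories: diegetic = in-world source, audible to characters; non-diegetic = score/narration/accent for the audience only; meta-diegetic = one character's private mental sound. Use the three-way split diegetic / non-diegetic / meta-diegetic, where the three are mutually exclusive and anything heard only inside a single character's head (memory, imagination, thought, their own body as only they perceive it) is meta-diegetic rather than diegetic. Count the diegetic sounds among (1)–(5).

(1) is diegetic: the sound comes from a chair physically present in the location.
Sound (2): the voice is a memory playing only inside Saoirse's mind; Ozan can't hear it, so meta-diegetic.
(3) is diegetic: Saoirse is a character speaking aloud in the scene.
Sound (4): ambient/room sound belonging to the story's physical space, so diegetic.
(5) it lives in Saoirse's subjectivity, not in the car park → meta-diegetic.
Diegetic: (1), (3), (4) — that's 3.

3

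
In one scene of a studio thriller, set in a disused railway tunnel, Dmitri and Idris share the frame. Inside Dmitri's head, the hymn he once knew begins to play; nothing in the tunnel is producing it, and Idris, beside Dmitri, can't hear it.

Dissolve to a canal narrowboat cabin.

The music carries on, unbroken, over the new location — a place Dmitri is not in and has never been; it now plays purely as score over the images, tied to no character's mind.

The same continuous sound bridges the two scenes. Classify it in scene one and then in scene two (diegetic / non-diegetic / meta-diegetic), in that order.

meta-diegetic, non-diegetic

Scene one: the music exists only inside Dmitri's mind; Idris can't hear it → meta-diegetic.
Scene two: it's detached from Dmitri entirely and plays over unrelated images with no in-world source — conventional underscore → non-diegetic.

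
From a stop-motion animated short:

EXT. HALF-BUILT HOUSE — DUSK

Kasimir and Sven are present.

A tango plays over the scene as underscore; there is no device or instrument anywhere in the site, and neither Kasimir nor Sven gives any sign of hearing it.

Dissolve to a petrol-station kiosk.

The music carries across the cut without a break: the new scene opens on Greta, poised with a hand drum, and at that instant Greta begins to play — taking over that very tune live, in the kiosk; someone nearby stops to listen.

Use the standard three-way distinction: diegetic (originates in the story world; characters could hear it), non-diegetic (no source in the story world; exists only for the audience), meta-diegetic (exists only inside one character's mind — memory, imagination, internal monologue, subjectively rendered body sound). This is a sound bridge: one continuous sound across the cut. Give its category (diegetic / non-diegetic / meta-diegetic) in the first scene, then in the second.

non-diegetic, diegetic

Scene one: there's no in-world source anywhere and no character hears it — underscore for the audience only → non-diegetic.
Scene two: from the moment Greta starts playing, the tune is being performed on a hand drum inside the story world and another character hears it → diegetic.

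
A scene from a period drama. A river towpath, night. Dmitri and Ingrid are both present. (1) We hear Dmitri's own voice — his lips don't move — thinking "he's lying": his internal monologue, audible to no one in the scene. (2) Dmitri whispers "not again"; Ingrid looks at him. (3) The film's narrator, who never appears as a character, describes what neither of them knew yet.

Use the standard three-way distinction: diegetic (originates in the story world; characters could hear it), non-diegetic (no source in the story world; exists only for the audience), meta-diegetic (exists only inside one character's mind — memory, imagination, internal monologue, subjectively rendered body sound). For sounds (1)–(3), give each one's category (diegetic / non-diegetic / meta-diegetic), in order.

meta-diegetic, diegetic, non-diegetic

Sound (1): it's Dmitri's unspoken thought, heard only by the audience via his subjectivity, so meta-diegetic.
(2) is diegetic: on-screen dialogue — Dmitri speaks and Ingrid is there to hear.
Sound (3): the narrator exists outside the story world, addressing only the audience, so non-diegetic.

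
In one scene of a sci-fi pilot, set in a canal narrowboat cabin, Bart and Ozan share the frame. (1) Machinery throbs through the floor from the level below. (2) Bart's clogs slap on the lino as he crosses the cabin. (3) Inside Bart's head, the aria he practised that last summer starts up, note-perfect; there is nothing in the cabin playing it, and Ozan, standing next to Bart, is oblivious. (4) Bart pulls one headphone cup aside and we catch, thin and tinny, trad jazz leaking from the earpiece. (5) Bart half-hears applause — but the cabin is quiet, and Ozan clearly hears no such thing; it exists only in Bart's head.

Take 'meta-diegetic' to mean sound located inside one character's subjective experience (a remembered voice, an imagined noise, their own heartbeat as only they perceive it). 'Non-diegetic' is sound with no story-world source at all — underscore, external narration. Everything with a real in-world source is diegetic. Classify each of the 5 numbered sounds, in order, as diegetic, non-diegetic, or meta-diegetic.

diegetic, diegetic, meta-diegetic, diegetic, meta-diegetic

(1) ambient/room sound belonging to the story's physical space → diegetic.
Sound (2): Bart's footsteps are produced in the story world, so diegetic.
(3) is meta-diegetic: it lives in Bart's subjectivity, not in the cabin.
(4) is diegetic: the headphones are an on-screen source.
(5) is meta-diegetic: subjective to Bart: the cabin is silent and Ozan hears nothing.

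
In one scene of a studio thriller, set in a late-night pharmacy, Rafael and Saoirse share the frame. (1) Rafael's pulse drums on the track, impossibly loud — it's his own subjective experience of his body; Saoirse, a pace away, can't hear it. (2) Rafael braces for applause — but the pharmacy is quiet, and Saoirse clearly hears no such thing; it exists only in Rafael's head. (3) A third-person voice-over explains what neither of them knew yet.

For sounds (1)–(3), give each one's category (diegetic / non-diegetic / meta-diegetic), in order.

Sound (1): point-of-audition from inside Rafael's body; not a sound in the room, so meta-diegetic.
(2) the sound is imagined by Rafael; nothing in the story world is producing it and Saoirse can't hear it → meta-diegetic.
(3) is non-diegetic: commentary laid over the scene from outside the fiction.

meta-diegetic, meta-diegetic, non-diegetic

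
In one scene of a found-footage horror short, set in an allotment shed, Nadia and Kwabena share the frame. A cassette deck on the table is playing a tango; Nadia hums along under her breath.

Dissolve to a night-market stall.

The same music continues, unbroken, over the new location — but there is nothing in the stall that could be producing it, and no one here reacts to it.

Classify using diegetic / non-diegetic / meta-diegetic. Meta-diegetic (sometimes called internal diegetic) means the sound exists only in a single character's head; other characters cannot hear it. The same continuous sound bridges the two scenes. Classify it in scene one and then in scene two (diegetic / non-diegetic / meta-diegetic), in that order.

Scene one: a cassette deck is an on-screen source and Nadia reacts to it → diegetic.
Scene two: there is no source in the stall and no one hears it — it's now underscore → non-diegetic.

diegetic, non-diegetic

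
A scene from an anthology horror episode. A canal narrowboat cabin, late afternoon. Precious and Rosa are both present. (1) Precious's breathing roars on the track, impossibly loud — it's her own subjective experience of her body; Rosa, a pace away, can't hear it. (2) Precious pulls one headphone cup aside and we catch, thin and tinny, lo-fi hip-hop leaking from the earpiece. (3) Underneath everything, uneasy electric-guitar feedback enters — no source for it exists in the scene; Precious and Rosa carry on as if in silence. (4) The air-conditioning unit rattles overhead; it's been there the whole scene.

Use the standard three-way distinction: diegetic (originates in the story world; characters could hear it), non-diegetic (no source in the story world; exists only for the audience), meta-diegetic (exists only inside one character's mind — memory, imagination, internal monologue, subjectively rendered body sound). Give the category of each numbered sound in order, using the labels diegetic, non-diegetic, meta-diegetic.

meta-diegetic, diegetic, non-diegetic, diegetic

(1) it's Precious's internal bodily sensation rendered as sound; only Precious 'hears' it → meta-diegetic.
Sound (2): the headphones are an on-screen source, so diegetic.
(3) is non-diegetic: it has no source in the story world and no character can hear it — it's underscore.
Sound (4): ambient/room sound belonging to the story's physical space, so diegetic.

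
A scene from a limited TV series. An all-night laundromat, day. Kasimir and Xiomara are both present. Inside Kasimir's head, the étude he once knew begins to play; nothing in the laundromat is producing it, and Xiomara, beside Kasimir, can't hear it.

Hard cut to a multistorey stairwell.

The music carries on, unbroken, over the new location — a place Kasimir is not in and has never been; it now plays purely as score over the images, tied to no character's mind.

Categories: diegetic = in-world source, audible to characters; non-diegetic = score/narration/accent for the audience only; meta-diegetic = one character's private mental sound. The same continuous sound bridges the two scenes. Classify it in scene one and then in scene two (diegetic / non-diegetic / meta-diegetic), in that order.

Scene one: the music exists only inside Kasimir's mind; Xiomara can't hear it → meta-diegetic.
Scene two: it's detached from Kasimir entirely and plays over unrelated images with no in-world source — conventional underscore → non-diegetic.

meta-diegetic, non-diegetic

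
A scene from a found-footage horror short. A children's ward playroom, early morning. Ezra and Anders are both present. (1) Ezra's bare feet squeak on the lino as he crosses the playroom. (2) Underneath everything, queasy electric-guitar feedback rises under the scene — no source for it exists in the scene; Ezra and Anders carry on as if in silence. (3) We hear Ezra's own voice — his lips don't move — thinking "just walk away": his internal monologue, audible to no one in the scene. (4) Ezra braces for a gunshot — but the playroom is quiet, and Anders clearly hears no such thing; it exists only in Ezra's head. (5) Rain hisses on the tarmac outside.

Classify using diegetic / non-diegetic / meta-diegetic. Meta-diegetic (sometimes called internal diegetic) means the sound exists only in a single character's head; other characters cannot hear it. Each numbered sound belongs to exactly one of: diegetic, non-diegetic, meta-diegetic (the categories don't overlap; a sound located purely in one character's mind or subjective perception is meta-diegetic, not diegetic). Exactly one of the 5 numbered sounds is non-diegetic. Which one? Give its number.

(1) it's the physical sound of Ezra moving in the space → diegetic.
(2) nothing in the playroom produces it and the characters don't hear it — pure soundtrack → non-diegetic.
Sound (3): it's Ezra's unspoken thought, heard only by the audience via his subjectivity, so meta-diegetic.
Sound (4): subjective to Ezra: the playroom is silent and Anders hears nothing, so meta-diegetic.
(5) it's the actual ambient sound of the location → diegetic.
Only (2) is non-diegetic.

2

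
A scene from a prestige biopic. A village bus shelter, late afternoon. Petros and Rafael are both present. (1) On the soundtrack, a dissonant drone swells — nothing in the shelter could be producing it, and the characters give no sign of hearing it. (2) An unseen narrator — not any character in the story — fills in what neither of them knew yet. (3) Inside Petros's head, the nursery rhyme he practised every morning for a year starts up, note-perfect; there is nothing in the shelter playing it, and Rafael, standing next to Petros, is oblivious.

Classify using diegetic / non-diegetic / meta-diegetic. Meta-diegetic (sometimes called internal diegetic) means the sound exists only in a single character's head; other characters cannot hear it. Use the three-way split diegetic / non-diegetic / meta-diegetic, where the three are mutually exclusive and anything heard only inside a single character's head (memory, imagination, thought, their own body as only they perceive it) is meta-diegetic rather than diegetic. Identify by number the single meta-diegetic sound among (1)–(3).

Sound (1): it has no source in the story world and no character can hear it — it's underscore, so non-diegetic.
(2) external voice-over — not a character, not heard by anyone in the scene → non-diegetic.
(3) is meta-diegetic: the music is a memory playing inside Petros's mind alone; no real-world source, Rafael can't hear it.
Only (3) is meta-diegetic.

3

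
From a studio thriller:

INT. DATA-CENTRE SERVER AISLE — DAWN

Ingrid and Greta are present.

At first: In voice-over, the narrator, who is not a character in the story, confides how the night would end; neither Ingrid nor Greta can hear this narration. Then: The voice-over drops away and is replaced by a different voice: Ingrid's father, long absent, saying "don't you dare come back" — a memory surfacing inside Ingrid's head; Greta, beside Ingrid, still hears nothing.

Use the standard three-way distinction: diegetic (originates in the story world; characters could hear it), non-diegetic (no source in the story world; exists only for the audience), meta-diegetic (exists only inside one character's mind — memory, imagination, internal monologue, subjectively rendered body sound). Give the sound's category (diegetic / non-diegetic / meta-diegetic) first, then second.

First: the external narrator addresses only the audience — outside the story world → non-diegetic.
Second: the replacement voice is a memory inside Ingrid's mind specifically → meta-diegetic.

non-diegetic, meta-diegetic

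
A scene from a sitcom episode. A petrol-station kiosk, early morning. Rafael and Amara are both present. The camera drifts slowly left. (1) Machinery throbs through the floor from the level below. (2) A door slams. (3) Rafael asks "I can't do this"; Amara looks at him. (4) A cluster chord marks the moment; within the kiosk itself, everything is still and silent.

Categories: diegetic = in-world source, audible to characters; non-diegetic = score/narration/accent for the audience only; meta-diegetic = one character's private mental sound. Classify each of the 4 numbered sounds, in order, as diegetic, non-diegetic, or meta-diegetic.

diegetic, diegetic, diegetic, non-diegetic

(1) machinery is part of the location's real environment → diegetic.
Sound (2): a door is a real object/event in the scene's world, so diegetic.
Sound (3): spoken by a character present in the story world, so diegetic.
(4) is non-diegetic: an editorial stinger — it belongs to the cut, not the story world.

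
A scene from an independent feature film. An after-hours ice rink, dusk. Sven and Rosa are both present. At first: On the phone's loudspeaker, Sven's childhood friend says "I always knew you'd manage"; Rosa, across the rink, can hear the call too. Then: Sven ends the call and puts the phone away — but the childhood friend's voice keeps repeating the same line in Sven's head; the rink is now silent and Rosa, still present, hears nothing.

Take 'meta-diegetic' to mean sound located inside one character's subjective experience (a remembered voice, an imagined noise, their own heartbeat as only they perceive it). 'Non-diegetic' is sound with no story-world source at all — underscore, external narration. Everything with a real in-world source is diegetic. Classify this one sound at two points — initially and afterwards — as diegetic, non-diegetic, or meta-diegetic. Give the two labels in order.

Initially: the loudspeaker is an in-world source; both Sven and Rosa hear the call → diegetic.
Afterwards: with the phone off, the voice continues only as Sven's private mental replay — Rosa can't hear it → meta-diegetic.

diegetic, meta-diegetic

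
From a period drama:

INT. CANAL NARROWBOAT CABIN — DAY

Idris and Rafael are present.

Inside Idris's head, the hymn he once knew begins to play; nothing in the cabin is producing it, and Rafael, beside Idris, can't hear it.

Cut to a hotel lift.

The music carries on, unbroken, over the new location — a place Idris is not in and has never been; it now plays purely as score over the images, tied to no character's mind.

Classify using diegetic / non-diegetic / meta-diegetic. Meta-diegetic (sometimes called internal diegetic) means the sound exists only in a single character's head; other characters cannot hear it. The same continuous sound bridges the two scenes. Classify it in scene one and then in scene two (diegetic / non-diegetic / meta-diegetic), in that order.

Scene one: the music exists only inside Idris's mind; Rafael can't hear it → meta-diegetic.
Scene two: it's detached from Idris entirely and plays over unrelated images with no in-world source — conventional underscore → non-diegetic.

meta-diegetic, non-diegetic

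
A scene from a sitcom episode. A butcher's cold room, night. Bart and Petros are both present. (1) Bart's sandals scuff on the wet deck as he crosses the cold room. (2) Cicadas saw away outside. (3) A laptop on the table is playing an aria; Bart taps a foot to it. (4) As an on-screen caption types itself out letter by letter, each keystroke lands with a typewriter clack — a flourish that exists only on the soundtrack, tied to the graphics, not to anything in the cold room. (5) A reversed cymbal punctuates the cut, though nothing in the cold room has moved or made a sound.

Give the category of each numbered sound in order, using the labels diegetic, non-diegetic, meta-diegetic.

Sound (1): it's the physical sound of Bart moving in the space, so diegetic.
(2) ambient/room sound belonging to the story's physical space → diegetic.
(3) the music comes from an on-screen device that Bart responds to → diegetic.
(4) is non-diegetic: sound married to a title/caption — outside the diegesis by definition.
(5) nothing in the scene produces it; it's an accent added for the audience → non-diegetic.

diegetic, diegetic, diegetic, non-diegetic, non-diegetic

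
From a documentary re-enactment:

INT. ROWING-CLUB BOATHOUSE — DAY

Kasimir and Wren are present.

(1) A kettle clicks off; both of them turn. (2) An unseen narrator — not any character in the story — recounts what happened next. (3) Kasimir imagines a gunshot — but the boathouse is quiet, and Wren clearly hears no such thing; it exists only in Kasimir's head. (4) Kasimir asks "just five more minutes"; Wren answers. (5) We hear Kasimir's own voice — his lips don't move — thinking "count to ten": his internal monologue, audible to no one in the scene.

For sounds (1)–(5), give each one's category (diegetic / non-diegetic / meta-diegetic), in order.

diegetic, non-diegetic, meta-diegetic, diegetic, meta-diegetic

(1) an in-world source (a kettle); characters could hear it → diegetic.
(2) external voice-over — not a character, not heard by anyone in the scene → non-diegetic.
Sound (3): subjective to Kasimir: the boathouse is silent and Wren hears nothing, so meta-diegetic.
(4) is diegetic: on-screen dialogue — Kasimir speaks and Wren is there to hear.
Sound (5): internal monologue — inside Kasimir's mind, not spoken into the scene, so meta-diegetic.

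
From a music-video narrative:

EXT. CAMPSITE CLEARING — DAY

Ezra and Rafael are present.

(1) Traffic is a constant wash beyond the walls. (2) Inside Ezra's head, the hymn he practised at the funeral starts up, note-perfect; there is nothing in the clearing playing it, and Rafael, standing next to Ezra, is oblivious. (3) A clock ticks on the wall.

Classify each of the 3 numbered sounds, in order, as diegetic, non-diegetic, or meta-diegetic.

Sound (1): ambient/room sound belonging to the story's physical space, so diegetic.
(2) the music is a memory playing inside Ezra's mind alone; no real-world source, Rafael can't hear it → meta-diegetic.
Sound (3): an in-world source (a clock); characters could hear it, so diegetic.

diegetic, meta-diegetic, diegetic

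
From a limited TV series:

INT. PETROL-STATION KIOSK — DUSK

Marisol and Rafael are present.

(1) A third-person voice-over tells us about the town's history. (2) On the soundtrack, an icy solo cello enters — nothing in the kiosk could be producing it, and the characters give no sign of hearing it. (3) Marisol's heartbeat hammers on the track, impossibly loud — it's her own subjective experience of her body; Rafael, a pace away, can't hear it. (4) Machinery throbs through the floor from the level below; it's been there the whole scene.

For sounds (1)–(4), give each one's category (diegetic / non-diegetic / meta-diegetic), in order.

Sound (1): external voice-over — not a character, not heard by anyone in the scene, so non-diegetic.
(2) is non-diegetic: nothing in the kiosk produces it and the characters don't hear it — pure soundtrack.
(3) a subjective body sound — Marisol's private perception, inaudible to Rafael → meta-diegetic.
(4) is diegetic: ambient/room sound belonging to the story's physical space.

non-diegetic, non-diegetic, meta-diegetic, diegetic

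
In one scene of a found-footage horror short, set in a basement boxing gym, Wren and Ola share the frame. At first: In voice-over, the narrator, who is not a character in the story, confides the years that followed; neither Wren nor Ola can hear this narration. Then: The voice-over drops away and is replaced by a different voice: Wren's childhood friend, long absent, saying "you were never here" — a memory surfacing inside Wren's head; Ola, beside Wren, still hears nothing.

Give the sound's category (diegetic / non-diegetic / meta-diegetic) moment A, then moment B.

non-diegetic, meta-diegetic

Moment A: the external narrator addresses only the audience — outside the story world → non-diegetic.
Moment B: the replacement voice is a memory inside Wren's mind specifically → meta-diegetic.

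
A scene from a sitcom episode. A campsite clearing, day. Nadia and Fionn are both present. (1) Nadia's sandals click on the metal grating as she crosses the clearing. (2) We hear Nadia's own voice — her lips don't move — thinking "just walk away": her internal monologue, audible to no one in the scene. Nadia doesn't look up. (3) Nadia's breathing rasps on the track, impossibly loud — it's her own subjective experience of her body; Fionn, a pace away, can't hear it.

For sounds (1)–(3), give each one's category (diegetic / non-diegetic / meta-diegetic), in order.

(1) Nadia's footsteps are produced in the story world → diegetic.
Sound (2): internal monologue — inside Nadia's mind, not spoken into the scene, so meta-diegetic.
(3) point-of-audition from inside Nadia's body; not a sound in the room → meta-diegetic.

diegetic, meta-diegetic, meta-diegetic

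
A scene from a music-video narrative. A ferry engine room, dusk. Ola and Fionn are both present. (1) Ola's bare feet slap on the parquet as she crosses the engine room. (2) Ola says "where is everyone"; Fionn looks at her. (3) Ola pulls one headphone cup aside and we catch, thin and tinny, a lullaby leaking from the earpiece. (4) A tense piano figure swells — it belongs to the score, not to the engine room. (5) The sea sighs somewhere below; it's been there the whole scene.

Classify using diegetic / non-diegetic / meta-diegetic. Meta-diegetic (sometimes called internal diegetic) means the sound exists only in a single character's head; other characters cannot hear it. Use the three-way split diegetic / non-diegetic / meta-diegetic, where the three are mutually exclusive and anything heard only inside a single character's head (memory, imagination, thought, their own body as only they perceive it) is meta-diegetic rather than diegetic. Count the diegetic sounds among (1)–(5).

(1) is diegetic: it's the physical sound of Ola moving in the space.
(2) is diegetic: spoken by a character present in the story world.
Sound (3): the headphones are an on-screen source, so diegetic.
(4) nothing in the engine room produces it and the characters don't hear it — pure soundtrack → non-diegetic.
(5) is diegetic: ambient/room sound belonging to the story's physical space.
So 4 of the 5 are diegetic: (1), (2), (3), (5).

4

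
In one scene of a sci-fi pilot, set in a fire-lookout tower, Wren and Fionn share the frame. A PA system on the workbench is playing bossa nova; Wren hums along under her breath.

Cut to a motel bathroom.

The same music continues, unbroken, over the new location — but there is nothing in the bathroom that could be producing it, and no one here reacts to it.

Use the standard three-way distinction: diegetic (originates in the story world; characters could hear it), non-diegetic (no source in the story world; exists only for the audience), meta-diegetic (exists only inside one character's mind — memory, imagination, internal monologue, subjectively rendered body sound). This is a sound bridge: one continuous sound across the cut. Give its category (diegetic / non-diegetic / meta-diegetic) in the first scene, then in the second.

Scene one: a PA system is an on-screen source and Wren reacts to it → diegetic.
Scene two: there is no source in the bathroom and no one hears it — it's now underscore → non-diegetic.

diegetic, non-diegetic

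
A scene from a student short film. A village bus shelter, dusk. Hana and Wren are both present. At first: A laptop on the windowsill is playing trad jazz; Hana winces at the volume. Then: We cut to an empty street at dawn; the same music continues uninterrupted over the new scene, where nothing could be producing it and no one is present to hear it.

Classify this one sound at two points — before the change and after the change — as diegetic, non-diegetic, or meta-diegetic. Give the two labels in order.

diegetic, non-diegetic

Before the change: a laptop is a real in-scene source and Hana reacts to it → diegetic.
After the change: there is no longer any in-world source and no one can hear it — it has become underscore → non-diegetic.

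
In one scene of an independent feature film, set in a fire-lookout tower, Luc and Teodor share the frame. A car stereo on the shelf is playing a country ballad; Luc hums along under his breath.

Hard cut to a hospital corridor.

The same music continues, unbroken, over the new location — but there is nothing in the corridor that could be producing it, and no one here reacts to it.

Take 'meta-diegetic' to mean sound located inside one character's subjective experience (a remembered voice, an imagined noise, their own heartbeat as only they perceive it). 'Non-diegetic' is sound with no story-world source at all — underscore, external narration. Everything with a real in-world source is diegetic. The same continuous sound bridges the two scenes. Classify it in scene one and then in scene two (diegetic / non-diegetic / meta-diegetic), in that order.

Scene one: a car stereo is an on-screen source and Luc reacts to it → diegetic.
Scene two: there is no source in the corridor and no one hears it — it's now underscore → non-diegetic.

diegetic, non-diegetic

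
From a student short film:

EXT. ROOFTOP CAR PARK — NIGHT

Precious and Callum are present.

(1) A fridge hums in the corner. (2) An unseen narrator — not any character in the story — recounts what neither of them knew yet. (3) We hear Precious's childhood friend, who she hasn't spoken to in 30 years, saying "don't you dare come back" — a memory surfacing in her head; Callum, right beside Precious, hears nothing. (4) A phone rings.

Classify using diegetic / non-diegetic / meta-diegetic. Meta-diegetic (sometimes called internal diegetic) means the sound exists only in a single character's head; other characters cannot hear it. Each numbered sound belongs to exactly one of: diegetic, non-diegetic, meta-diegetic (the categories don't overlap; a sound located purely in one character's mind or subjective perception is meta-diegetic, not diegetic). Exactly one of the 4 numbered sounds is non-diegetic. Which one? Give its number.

2

(1) is diegetic: a fridge is part of the location's real environment.
Sound (2): commentary laid over the scene from outside the fiction, so non-diegetic.
(3) a remembered line, private to Precious — not present in the room, not audible to Callum → meta-diegetic.
Sound (4): the sound comes from a phone physically present in the location, so diegetic.
Only (2) is non-diegetic.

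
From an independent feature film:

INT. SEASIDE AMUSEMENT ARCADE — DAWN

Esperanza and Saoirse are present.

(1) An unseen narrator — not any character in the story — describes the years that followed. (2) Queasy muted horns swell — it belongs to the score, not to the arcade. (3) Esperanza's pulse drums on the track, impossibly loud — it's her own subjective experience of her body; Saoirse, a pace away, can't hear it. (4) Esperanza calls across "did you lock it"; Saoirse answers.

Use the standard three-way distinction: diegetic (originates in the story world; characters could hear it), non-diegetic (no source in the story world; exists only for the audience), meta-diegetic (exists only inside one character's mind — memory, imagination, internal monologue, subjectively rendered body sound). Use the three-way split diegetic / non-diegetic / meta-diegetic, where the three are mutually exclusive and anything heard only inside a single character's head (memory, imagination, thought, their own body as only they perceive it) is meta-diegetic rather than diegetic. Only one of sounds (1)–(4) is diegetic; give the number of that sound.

Sound (1): external voice-over — not a character, not heard by anyone in the scene, so non-diegetic.
(2) score with no on-screen or off-screen source; it exists for the audience alone → non-diegetic.
(3) it's Esperanza's internal bodily sensation rendered as sound; only Esperanza 'hears' it → meta-diegetic.
(4) is diegetic: Esperanza is a character speaking aloud in the scene.
Only (4) is diegetic.

4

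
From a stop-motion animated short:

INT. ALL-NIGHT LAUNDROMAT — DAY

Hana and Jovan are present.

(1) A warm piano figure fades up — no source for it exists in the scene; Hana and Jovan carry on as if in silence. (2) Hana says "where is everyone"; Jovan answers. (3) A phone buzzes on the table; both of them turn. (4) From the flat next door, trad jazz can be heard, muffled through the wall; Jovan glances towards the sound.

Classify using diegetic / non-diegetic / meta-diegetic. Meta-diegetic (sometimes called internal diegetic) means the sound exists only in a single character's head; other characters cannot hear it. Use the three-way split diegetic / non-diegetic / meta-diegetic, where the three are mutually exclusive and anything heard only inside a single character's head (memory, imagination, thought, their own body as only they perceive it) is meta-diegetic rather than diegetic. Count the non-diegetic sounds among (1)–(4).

1

(1) is non-diegetic: nothing in the laundromat produces it and the characters don't hear it — pure soundtrack.
(2) Hana is a character speaking aloud in the scene → diegetic.
Sound (3): an in-world source (a phone); characters could hear it, so diegetic.
(4) the music has an off-screen but real-world source and a character hears it → diegetic.
So 1 of the 4 is non-diegetic: (1).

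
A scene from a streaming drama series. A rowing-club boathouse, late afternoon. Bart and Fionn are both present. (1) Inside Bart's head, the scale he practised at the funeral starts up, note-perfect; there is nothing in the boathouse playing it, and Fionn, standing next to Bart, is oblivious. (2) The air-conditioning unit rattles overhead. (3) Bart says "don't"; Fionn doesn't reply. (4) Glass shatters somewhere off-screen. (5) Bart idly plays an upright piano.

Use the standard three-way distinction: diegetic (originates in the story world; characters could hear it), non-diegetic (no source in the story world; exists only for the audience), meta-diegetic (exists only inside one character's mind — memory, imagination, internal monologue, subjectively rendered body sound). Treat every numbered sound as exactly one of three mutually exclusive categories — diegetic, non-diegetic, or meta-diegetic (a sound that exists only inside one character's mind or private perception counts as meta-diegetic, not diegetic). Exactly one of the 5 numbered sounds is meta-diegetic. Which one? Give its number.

(1) remembered music, private to Bart — Fionn is oblivious because it isn't in the room → meta-diegetic.
(2) the air-conditioning unit is part of the location's real environment → diegetic.
Sound (3): Bart is a character speaking aloud in the scene, so diegetic.
(4) glass is a real object/event in the scene's world → diegetic.
(5) is diegetic: the instrument and the performer are both in the scene.
Only (1) is meta-diegetic.

1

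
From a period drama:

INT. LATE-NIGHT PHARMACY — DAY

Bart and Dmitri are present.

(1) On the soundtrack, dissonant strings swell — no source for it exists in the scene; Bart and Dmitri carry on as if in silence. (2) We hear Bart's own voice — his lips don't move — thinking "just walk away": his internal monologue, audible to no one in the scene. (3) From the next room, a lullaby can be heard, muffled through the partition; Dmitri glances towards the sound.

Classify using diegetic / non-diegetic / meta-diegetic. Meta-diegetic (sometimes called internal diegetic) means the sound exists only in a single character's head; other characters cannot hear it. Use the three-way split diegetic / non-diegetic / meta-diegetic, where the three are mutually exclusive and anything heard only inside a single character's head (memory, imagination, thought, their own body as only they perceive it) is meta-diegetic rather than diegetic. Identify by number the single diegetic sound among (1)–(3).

3

(1) score with no on-screen or off-screen source; it exists for the audience alone → non-diegetic.
(2) is meta-diegetic: it's Bart's unspoken thought, heard only by the audience via his subjectivity.
Sound (3): off-screen diegetic: the source is out of frame but still in the story's space, so diegetic.
Only (3) is diegetic.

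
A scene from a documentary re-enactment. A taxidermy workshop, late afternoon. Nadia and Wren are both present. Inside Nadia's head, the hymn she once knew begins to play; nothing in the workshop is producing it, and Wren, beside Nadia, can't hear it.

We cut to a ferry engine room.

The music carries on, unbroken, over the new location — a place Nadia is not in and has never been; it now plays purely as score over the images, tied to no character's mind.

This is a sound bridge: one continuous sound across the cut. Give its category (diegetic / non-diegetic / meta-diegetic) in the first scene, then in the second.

meta-diegetic, non-diegetic

Scene one: the music exists only inside Nadia's mind; Wren can't hear it → meta-diegetic.
Scene two: it's detached from Nadia entirely and plays over unrelated images with no in-world source — conventional underscore → non-diegetic.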